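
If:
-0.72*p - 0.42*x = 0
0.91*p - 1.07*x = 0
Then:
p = 0.00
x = 0.00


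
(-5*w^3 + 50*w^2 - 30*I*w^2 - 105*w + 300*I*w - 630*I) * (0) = 0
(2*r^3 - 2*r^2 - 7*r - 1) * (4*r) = 8*r^4 - 8*r^3 - 28*r^2 - 4*r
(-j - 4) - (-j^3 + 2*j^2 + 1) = j^3 - 2*j^2 - j - 5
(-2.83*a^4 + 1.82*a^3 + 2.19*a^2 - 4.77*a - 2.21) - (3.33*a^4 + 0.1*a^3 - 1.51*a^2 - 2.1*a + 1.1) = -6.16*a^4 + 1.72*a^3 + 3.7*a^2 - 2.67*a - 3.31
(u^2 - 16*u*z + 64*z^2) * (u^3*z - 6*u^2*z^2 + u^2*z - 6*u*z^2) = u^5*z - 22*u^4*z^2 + u^4*z + 160*u^3*z^3 - 22*u^3*z^2 - 384*u^2*z^4 + 160*u^2*z^3 - 384*u*z^4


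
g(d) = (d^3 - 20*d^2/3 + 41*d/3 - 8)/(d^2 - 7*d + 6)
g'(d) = (7 - 2*d)*(d^3 - 20*d^2/3 + 41*d/3 - 8)/(d^2 - 7*d + 6)^2 + (3*d^2 - 40*d/3 + 41/3)/(d^2 - 7*d + 6) = (d^2 - 12*d + 26)/(d^2 - 12*d + 36)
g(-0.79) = -1.93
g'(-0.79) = 0.78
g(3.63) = -0.26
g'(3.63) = -0.78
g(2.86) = 0.01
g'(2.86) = -0.01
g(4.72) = -2.76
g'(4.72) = -5.10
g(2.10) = -0.13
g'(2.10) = 0.34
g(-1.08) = -2.16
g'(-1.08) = 0.80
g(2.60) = -0.01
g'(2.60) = 0.13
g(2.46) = -0.03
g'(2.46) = 0.20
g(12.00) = 14.00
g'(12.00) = 0.72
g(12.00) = 14.00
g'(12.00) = 0.72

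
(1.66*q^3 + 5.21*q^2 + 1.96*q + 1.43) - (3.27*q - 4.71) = 1.66*q^3 + 5.21*q^2 - 1.31*q + 6.14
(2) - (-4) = 6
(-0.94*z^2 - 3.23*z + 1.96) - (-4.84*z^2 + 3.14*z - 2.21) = 3.9*z^2 - 6.37*z + 4.17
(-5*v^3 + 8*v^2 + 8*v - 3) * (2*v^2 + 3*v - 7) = -10*v^5 + v^4 + 75*v^3 - 38*v^2 - 65*v + 21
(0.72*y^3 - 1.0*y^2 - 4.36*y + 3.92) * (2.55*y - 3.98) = 1.836*y^4 - 5.4156*y^3 - 7.138*y^2 + 27.3488*y - 15.6016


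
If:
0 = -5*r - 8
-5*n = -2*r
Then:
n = -16/25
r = -8/5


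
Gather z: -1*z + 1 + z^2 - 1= z^2 - z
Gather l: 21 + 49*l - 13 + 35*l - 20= 84*l - 12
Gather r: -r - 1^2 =-r - 1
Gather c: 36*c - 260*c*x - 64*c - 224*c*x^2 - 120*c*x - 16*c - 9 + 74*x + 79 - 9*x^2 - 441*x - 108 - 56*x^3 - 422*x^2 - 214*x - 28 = c*(-224*x^2 - 380*x - 44) - 56*x^3 - 431*x^2 - 581*x - 66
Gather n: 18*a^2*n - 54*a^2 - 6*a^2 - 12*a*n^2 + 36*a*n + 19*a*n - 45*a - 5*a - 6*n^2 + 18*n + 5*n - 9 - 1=-60*a^2 - 50*a + n^2*(-12*a - 6) + n*(18*a^2 + 55*a + 23) - 10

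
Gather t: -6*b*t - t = t*(-6*b - 1)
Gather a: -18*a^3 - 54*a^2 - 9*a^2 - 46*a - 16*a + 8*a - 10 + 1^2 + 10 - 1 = -18*a^3 - 63*a^2 - 54*a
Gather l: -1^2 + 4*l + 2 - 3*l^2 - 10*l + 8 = -3*l^2 - 6*l + 9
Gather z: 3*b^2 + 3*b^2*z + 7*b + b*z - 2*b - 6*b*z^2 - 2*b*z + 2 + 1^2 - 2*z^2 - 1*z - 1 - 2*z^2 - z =3*b^2 + 5*b + z^2*(-6*b - 4) + z*(3*b^2 - b - 2) + 2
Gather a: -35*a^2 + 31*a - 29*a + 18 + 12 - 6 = -35*a^2 + 2*a + 24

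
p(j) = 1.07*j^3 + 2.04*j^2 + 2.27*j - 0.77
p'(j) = 3.21*j^2 + 4.08*j + 2.27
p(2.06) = 21.92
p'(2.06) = 24.30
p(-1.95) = -5.37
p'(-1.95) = 6.52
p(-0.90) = -1.94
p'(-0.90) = 1.20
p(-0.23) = -1.20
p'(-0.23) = 1.50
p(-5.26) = -111.99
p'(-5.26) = 69.62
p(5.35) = 233.61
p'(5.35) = 115.98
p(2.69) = 40.93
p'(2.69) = 36.47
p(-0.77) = -1.80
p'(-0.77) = 1.03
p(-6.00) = -172.07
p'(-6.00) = 93.35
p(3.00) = 53.29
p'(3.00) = 43.40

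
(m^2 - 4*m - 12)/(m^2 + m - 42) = (m + 2)/(m + 7)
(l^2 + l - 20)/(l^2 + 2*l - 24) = (l + 5)/(l + 6)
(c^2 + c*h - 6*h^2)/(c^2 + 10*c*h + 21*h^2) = (c - 2*h)/(c + 7*h)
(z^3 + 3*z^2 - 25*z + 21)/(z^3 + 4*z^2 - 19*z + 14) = (z - 3)/(z - 2)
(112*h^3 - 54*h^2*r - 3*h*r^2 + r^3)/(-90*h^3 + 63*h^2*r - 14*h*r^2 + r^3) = (-112*h^3 + 54*h^2*r + 3*h*r^2 - r^3)/(90*h^3 - 63*h^2*r + 14*h*r^2 - r^3)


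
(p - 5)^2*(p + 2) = p^3 - 8*p^2 + 5*p + 50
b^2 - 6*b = b*(b - 6)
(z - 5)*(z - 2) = z^2 - 7*z + 10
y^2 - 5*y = y*(y - 5)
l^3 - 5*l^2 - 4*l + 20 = (l - 5)*(l - 2)*(l + 2)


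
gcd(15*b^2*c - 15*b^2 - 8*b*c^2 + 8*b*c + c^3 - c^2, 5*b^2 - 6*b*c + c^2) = 5*b - c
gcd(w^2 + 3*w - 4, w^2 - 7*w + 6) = w - 1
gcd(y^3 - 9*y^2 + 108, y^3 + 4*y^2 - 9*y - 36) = y + 3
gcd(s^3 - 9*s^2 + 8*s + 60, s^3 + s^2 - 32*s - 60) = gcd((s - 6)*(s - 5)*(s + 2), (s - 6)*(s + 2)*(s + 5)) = s^2 - 4*s - 12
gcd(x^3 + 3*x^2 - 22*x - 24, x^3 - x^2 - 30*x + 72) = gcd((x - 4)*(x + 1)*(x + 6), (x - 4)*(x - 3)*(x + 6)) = x^2 + 2*x - 24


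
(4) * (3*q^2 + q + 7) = 12*q^2 + 4*q + 28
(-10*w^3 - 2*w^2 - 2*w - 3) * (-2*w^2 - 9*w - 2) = 20*w^5 + 94*w^4 + 42*w^3 + 28*w^2 + 31*w + 6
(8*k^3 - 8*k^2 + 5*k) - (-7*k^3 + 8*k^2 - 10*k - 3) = 15*k^3 - 16*k^2 + 15*k + 3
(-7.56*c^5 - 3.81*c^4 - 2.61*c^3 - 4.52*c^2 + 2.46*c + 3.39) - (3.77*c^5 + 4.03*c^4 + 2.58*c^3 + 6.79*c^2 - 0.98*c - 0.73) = -11.33*c^5 - 7.84*c^4 - 5.19*c^3 - 11.31*c^2 + 3.44*c + 4.12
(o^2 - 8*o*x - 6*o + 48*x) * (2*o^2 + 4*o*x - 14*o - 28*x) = 2*o^4 - 12*o^3*x - 26*o^3 - 32*o^2*x^2 + 156*o^2*x + 84*o^2 + 416*o*x^2 - 504*o*x - 1344*x^2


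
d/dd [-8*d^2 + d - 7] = 1 - 16*d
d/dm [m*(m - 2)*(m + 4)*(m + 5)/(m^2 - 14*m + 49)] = (2*m^4 - 21*m^3 - 147*m^2 + 12*m + 280)/(m^3 - 21*m^2 + 147*m - 343)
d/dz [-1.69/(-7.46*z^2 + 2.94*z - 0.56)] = (4.9686 - 25.2148*z)/(7.46*z^2 - 2.94*z + 0.56)^2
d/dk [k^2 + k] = 2*k + 1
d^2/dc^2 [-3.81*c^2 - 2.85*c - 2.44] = -7.62000000000000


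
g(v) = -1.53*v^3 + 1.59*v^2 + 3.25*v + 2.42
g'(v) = -4.59*v^2 + 3.18*v + 3.25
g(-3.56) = 80.03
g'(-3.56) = -66.24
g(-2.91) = 44.13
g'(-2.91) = -44.87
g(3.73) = -42.74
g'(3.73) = -48.75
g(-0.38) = 1.50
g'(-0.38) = 1.38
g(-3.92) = 106.27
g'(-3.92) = -79.75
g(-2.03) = 15.17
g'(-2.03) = -22.12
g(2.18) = 1.21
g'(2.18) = -11.63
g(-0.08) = 2.17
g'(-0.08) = 2.97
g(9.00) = -954.91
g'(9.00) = -339.92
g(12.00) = -2373.46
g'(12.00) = -619.55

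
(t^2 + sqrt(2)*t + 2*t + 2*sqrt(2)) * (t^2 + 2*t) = t^4 + sqrt(2)*t^3 + 4*t^3 + 4*t^2 + 4*sqrt(2)*t^2 + 4*sqrt(2)*t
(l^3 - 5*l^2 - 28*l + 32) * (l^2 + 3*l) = l^5 - 2*l^4 - 43*l^3 - 52*l^2 + 96*l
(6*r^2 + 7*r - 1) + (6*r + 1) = 6*r^2 + 13*r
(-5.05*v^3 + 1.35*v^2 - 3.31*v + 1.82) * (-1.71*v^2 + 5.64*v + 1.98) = 8.6355*v^5 - 30.7905*v^4 + 3.2751*v^3 - 19.1076*v^2 + 3.711*v + 3.6036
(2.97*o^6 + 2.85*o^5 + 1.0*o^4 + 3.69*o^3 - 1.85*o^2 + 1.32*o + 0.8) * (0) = 0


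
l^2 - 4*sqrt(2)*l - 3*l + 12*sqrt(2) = (l - 3)*(l - 4*sqrt(2))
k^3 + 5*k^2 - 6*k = k*(k - 1)*(k + 6)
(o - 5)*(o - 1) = o^2 - 6*o + 5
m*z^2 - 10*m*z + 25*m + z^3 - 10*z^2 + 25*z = (m + z)*(z - 5)^2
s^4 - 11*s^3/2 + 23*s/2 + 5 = (s - 5)*(s - 2)*(s + 1/2)*(s + 1)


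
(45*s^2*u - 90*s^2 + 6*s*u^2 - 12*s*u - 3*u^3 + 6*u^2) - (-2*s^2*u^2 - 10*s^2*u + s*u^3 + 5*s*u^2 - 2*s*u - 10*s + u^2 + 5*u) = 2*s^2*u^2 + 55*s^2*u - 90*s^2 - s*u^3 + s*u^2 - 10*s*u + 10*s - 3*u^3 + 5*u^2 - 5*u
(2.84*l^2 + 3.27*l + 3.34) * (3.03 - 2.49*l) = -7.0716*l^3 + 0.462899999999998*l^2 + 1.5915*l + 10.1202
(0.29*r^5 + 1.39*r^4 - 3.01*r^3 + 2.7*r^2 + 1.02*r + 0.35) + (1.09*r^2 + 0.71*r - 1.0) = 0.29*r^5 + 1.39*r^4 - 3.01*r^3 + 3.79*r^2 + 1.73*r - 0.65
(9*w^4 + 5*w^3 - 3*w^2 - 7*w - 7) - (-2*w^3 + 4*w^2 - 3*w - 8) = 9*w^4 + 7*w^3 - 7*w^2 - 4*w + 1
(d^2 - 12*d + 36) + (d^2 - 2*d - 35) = 2*d^2 - 14*d + 1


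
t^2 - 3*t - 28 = (t - 7)*(t + 4)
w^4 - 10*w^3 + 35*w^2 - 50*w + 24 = (w - 4)*(w - 3)*(w - 2)*(w - 1)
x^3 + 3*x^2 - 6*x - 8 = (x - 2)*(x + 1)*(x + 4)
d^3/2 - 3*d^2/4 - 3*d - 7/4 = (d/2 + 1/2)*(d - 7/2)*(d + 1)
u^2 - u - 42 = (u - 7)*(u + 6)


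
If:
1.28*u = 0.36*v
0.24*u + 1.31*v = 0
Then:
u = 0.00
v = 0.00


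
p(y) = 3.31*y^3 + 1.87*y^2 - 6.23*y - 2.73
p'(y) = 9.93*y^2 + 3.74*y - 6.23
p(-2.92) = -51.00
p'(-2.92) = 67.52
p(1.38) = 0.93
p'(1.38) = 17.84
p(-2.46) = -25.36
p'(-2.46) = 44.66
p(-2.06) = -10.90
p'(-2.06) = 28.20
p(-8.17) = -1632.08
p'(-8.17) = 626.03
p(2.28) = 32.02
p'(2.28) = 53.92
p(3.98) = 210.77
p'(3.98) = 165.95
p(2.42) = 40.06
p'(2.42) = 60.97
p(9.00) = 2505.66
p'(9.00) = 831.76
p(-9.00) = -2208.18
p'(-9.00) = 764.44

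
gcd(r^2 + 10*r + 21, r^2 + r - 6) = r + 3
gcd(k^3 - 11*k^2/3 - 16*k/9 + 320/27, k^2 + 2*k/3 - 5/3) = k + 5/3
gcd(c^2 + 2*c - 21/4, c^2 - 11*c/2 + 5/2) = 1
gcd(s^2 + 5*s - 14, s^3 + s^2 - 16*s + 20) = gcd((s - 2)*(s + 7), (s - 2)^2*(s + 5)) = s - 2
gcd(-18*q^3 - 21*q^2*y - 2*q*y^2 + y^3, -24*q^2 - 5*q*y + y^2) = 3*q + y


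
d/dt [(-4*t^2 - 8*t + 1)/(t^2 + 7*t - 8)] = (-20*t^2 + 62*t + 57)/(t^4 + 14*t^3 + 33*t^2 - 112*t + 64)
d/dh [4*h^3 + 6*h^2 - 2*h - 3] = 12*h^2 + 12*h - 2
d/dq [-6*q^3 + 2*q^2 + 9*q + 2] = -18*q^2 + 4*q + 9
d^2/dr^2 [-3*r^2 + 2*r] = -6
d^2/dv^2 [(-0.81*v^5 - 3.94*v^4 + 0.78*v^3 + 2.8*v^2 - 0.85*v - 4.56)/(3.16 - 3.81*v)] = (141.096492*v^5 + 50.5983239999999*v^4 - 619.85478*v^3 + 528.464496*v^2 - 46.732608*v + 96.934792)/(55.306341*v^3 - 137.612628*v^2 + 114.135408*v - 31.554496)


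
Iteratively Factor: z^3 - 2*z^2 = (z)*(z^2 - 2*z) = z^2*(z - 2)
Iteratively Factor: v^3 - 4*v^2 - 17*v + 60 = (v + 4)*(v^2 - 8*v + 15) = (v - 5)*(v + 4)*(v - 3)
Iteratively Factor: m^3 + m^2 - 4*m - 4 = (m - 2)*(m^2 + 3*m + 2) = (m - 2)*(m + 2)*(m + 1)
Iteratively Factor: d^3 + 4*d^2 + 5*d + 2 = (d + 1)*(d^2 + 3*d + 2) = (d + 1)^2*(d + 2)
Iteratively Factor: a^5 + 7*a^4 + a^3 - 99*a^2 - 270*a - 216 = (a - 4)*(a^4 + 11*a^3 + 45*a^2 + 81*a + 54) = (a - 4)*(a + 3)*(a^3 + 8*a^2 + 21*a + 18) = (a - 4)*(a + 3)^2*(a^2 + 5*a + 6) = (a - 4)*(a + 3)^3*(a + 2)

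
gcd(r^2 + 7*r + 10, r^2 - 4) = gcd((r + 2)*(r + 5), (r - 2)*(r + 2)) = r + 2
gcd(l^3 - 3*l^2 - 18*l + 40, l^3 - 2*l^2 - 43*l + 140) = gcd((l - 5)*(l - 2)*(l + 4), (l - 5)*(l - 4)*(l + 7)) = l - 5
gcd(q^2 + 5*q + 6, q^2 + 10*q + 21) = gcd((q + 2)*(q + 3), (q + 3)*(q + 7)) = q + 3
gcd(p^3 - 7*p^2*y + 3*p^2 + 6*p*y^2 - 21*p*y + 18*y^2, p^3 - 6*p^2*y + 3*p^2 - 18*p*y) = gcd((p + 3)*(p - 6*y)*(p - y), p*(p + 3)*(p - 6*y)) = -p^2 + 6*p*y - 3*p + 18*y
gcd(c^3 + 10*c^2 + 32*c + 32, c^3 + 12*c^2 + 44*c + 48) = c^2 + 6*c + 8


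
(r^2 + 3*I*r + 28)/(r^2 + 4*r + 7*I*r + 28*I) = (r - 4*I)/(r + 4)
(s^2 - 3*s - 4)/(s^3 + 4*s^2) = (s^2 - 3*s - 4)/(s^2*(s + 4))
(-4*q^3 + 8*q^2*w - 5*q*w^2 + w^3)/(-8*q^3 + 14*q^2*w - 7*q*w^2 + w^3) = (2*q - w)/(4*q - w)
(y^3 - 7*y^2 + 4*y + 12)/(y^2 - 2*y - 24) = (y^2 - y - 2)/(y + 4)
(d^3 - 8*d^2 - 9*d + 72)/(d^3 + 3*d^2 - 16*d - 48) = (d^2 - 11*d + 24)/(d^2 - 16)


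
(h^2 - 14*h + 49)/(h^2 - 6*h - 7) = (h - 7)/(h + 1)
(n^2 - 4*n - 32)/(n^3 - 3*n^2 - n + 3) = (n^2 - 4*n - 32)/(n^3 - 3*n^2 - n + 3)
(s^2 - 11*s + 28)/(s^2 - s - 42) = (s - 4)/(s + 6)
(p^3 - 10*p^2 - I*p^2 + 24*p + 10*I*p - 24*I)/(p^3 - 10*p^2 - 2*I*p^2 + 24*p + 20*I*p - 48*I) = (p - I)/(p - 2*I)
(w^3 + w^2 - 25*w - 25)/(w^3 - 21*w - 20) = (w + 5)/(w + 4)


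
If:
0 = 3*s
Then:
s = 0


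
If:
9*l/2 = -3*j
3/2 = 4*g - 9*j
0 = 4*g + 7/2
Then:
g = -7/8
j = -5/9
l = 10/27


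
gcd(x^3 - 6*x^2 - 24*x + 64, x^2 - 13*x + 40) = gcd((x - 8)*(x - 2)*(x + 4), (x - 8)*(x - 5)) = x - 8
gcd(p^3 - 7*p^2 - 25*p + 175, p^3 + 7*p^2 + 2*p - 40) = p + 5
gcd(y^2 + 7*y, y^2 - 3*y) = y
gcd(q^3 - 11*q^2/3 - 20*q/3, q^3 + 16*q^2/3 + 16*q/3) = q^2 + 4*q/3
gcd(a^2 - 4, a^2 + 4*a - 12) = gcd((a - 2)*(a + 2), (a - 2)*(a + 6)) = a - 2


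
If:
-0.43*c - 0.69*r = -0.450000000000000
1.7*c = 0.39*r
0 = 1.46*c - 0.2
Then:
No Solution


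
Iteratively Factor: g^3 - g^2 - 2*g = (g)*(g^2 - g - 2) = g*(g + 1)*(g - 2)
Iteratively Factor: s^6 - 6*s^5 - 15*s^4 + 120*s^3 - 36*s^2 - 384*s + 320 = (s - 2)*(s^5 - 4*s^4 - 23*s^3 + 74*s^2 + 112*s - 160) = (s - 2)*(s + 2)*(s^4 - 6*s^3 - 11*s^2 + 96*s - 80) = (s - 2)*(s - 1)*(s + 2)*(s^3 - 5*s^2 - 16*s + 80) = (s - 4)*(s - 2)*(s - 1)*(s + 2)*(s^2 - s - 20) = (s - 4)*(s - 2)*(s - 1)*(s + 2)*(s + 4)*(s - 5)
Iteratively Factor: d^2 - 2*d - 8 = (d - 4)*(d + 2)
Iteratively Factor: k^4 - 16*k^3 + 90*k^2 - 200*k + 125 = (k - 5)*(k^3 - 11*k^2 + 35*k - 25) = (k - 5)^2*(k^2 - 6*k + 5) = (k - 5)^2*(k - 1)*(k - 5)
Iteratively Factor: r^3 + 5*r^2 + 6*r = (r + 2)*(r^2 + 3*r) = r*(r + 2)*(r + 3)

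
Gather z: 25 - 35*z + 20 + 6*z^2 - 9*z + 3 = 6*z^2 - 44*z + 48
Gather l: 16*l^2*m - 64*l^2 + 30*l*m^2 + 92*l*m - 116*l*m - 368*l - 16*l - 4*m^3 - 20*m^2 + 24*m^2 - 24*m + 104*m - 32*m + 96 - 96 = l^2*(16*m - 64) + l*(30*m^2 - 24*m - 384) - 4*m^3 + 4*m^2 + 48*m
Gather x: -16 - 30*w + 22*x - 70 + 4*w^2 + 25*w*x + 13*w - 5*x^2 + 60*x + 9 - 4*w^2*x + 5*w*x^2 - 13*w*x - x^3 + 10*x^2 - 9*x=4*w^2 - 17*w - x^3 + x^2*(5*w + 5) + x*(-4*w^2 + 12*w + 73) - 77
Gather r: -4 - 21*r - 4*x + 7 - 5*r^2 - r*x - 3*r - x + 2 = -5*r^2 + r*(-x - 24) - 5*x + 5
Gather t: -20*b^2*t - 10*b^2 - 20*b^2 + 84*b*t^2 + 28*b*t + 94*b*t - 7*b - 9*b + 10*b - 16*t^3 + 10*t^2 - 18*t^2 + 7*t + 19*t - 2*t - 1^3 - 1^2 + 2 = -30*b^2 - 6*b - 16*t^3 + t^2*(84*b - 8) + t*(-20*b^2 + 122*b + 24)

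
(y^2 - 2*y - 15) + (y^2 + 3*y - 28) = 2*y^2 + y - 43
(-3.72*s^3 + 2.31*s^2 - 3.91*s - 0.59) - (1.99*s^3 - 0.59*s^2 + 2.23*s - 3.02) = -5.71*s^3 + 2.9*s^2 - 6.14*s + 2.43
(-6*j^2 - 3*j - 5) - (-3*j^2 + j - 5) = -3*j^2 - 4*j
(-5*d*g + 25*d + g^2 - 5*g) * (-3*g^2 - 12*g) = 15*d*g^3 - 15*d*g^2 - 300*d*g - 3*g^4 + 3*g^3 + 60*g^2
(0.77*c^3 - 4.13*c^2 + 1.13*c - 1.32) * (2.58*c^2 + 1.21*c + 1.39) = 1.9866*c^5 - 9.7237*c^4 - 1.0116*c^3 - 7.779*c^2 - 0.0265000000000002*c - 1.8348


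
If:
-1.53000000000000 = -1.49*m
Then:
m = 1.03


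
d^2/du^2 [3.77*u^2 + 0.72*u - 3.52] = 7.54000000000000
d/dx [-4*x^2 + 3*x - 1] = 3 - 8*x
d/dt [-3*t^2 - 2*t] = -6*t - 2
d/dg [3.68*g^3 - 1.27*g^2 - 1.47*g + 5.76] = 11.04*g^2 - 2.54*g - 1.47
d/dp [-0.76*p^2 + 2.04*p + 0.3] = 2.04 - 1.52*p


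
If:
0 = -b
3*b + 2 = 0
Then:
No Solution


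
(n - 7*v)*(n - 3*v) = n^2 - 10*n*v + 21*v^2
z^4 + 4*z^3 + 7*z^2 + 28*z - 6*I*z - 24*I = (z + 4)*(z - 2*I)*(z - I)*(z + 3*I)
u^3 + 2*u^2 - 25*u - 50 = (u - 5)*(u + 2)*(u + 5)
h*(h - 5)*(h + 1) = h^3 - 4*h^2 - 5*h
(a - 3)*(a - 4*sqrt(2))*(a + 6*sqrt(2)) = a^3 - 3*a^2 + 2*sqrt(2)*a^2 - 48*a - 6*sqrt(2)*a + 144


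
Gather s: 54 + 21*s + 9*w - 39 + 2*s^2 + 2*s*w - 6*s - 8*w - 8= 2*s^2 + s*(2*w + 15) + w + 7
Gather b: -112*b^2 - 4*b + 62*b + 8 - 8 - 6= -112*b^2 + 58*b - 6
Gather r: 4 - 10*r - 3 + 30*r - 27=20*r - 26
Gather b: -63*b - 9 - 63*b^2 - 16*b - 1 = -63*b^2 - 79*b - 10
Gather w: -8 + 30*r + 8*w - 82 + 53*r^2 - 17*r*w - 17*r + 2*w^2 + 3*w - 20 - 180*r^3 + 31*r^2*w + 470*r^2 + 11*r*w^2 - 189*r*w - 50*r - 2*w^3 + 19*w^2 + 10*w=-180*r^3 + 523*r^2 - 37*r - 2*w^3 + w^2*(11*r + 21) + w*(31*r^2 - 206*r + 21) - 110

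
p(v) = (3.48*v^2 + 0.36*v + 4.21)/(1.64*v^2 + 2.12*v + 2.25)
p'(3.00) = 0.11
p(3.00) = 1.57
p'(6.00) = 0.05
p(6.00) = 1.78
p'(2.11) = 0.13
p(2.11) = 1.46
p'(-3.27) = 0.35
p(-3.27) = 3.13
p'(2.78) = 0.11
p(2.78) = 1.54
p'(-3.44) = 0.32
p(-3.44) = 3.07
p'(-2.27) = 0.65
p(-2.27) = 3.62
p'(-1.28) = 0.13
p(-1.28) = 4.25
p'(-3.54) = 0.30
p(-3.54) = 3.04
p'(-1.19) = -0.17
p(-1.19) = 4.25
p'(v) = (-3.28*v - 2.12)*(3.48*v^2 + 0.36*v + 4.21)/(1.64*v^2 + 2.12*v + 2.25)^2 + (6.96*v + 0.36)/(1.64*v^2 + 2.12*v + 2.25) = (6.7872*v^2 + 1.8512*v - 8.1152)/(2.6896*v^4 + 6.9536*v^3 + 11.8744*v^2 + 9.54*v + 5.0625)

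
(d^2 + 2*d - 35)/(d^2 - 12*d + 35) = (d + 7)/(d - 7)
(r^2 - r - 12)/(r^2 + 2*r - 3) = (r - 4)/(r - 1)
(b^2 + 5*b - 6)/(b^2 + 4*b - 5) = (b + 6)/(b + 5)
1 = 1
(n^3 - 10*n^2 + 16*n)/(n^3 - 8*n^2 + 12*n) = (n - 8)/(n - 6)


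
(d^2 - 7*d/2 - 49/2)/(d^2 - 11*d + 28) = (d + 7/2)/(d - 4)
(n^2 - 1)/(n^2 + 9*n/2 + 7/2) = 2*(n - 1)/(2*n + 7)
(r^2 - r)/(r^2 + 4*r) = (r - 1)/(r + 4)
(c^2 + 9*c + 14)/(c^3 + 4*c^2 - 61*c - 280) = (c + 2)/(c^2 - 3*c - 40)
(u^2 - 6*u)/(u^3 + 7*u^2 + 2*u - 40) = u*(u - 6)/(u^3 + 7*u^2 + 2*u - 40)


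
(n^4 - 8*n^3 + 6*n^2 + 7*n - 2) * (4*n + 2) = 4*n^5 - 30*n^4 + 8*n^3 + 40*n^2 + 6*n - 4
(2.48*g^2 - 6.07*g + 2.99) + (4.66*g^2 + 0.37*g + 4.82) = 7.14*g^2 - 5.7*g + 7.81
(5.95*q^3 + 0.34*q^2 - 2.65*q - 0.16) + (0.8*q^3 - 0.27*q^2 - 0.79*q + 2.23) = 6.75*q^3 + 0.07*q^2 - 3.44*q + 2.07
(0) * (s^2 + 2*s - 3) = 0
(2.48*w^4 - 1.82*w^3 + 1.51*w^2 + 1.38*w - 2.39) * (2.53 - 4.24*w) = -10.5152*w^5 + 13.9912*w^4 - 11.007*w^3 - 2.0309*w^2 + 13.625*w - 6.0467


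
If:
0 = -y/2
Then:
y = 0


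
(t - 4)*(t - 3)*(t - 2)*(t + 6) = t^4 - 3*t^3 - 28*t^2 + 132*t - 144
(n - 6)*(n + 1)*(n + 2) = n^3 - 3*n^2 - 16*n - 12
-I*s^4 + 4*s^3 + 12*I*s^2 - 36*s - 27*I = (s - 3)*(s + 3)*(s + 3*I)*(-I*s + 1)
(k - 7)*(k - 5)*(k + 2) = k^3 - 10*k^2 + 11*k + 70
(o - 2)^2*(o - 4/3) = o^3 - 16*o^2/3 + 28*o/3 - 16/3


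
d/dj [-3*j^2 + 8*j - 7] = 8 - 6*j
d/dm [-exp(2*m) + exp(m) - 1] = (1 - 2*exp(m))*exp(m)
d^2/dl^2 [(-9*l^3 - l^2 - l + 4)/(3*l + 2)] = 2*(-81*l^3 - 162*l^2 - 108*l + 38)/(27*l^3 + 54*l^2 + 36*l + 8)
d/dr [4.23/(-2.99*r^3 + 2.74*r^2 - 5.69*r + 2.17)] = (37.9431*r^2 - 23.1804*r + 24.0687)/(2.99*r^3 - 2.74*r^2 + 5.69*r - 2.17)^2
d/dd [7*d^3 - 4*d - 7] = 21*d^2 - 4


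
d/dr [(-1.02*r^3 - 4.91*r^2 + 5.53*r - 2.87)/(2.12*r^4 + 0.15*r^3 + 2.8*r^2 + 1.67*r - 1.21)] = (2.1624*r^6 + 20.8184*r^5 - 37.2903*r^4 + 19.2718*r^3 - 18.6896*r^2 + 27.9542*r - 1.8984)/(4.4944*r^8 + 0.636*r^7 + 11.8945*r^6 + 7.9208*r^5 + 3.2106*r^4 + 8.989*r^3 - 3.9871*r^2 - 4.0414*r + 1.4641)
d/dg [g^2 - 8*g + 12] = 2*g - 8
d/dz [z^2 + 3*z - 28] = 2*z + 3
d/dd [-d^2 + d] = 1 - 2*d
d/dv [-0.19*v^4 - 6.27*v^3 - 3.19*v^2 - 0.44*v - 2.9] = -0.76*v^3 - 18.81*v^2 - 6.38*v - 0.44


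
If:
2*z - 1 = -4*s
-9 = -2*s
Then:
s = 9/2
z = -17/2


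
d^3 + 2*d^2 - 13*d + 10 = (d - 2)*(d - 1)*(d + 5)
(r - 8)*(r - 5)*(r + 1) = r^3 - 12*r^2 + 27*r + 40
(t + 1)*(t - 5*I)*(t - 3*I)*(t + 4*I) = t^4 + t^3 - 4*I*t^3 + 17*t^2 - 4*I*t^2 + 17*t - 60*I*t - 60*I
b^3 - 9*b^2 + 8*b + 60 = (b - 6)*(b - 5)*(b + 2)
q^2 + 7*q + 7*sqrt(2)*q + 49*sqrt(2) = (q + 7)*(q + 7*sqrt(2))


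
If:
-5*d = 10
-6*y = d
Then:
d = -2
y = 1/3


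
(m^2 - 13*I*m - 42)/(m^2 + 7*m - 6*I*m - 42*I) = (m - 7*I)/(m + 7)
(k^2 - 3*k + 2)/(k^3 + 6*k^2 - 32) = (k - 1)/(k^2 + 8*k + 16)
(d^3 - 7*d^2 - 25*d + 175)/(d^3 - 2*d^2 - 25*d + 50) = (d - 7)/(d - 2)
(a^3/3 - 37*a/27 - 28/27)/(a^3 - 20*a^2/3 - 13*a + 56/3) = (9*a^3 - 37*a - 28)/(9*(3*a^3 - 20*a^2 - 39*a + 56))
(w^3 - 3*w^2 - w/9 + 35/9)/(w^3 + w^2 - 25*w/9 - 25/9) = (3*w - 7)/(3*w + 5)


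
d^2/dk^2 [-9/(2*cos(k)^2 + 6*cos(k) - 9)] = 18*(8*sin(k)^4 - 58*sin(k)^2 + 9*cos(k)/2 + 9*cos(3*k)/2 - 4)/(-2*sin(k)^2 + 6*cos(k) - 7)^3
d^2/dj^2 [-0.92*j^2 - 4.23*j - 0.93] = -1.84000000000000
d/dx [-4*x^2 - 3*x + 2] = -8*x - 3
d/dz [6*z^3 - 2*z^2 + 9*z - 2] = 18*z^2 - 4*z + 9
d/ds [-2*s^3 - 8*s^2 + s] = -6*s^2 - 16*s + 1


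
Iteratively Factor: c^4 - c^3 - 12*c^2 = (c - 4)*(c^3 + 3*c^2) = c*(c - 4)*(c^2 + 3*c) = c^2*(c - 4)*(c + 3)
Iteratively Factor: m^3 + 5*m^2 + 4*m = (m)*(m^2 + 5*m + 4) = m*(m + 4)*(m + 1)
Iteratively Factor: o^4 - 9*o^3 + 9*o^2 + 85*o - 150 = (o - 5)*(o^3 - 4*o^2 - 11*o + 30) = (o - 5)^2*(o^2 + o - 6) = (o - 5)^2*(o - 2)*(o + 3)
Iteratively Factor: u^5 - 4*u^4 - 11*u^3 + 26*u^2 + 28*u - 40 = (u - 2)*(u^4 - 2*u^3 - 15*u^2 - 4*u + 20) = (u - 5)*(u - 2)*(u^3 + 3*u^2 - 4) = (u - 5)*(u - 2)*(u + 2)*(u^2 + u - 2) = (u - 5)*(u - 2)*(u - 1)*(u + 2)*(u + 2)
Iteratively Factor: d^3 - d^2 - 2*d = (d - 2)*(d^2 + d) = d*(d - 2)*(d + 1)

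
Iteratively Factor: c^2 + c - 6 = (c + 3)*(c - 2)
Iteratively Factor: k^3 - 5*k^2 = (k)*(k^2 - 5*k) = k^2*(k - 5)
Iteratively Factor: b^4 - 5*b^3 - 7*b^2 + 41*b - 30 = (b - 1)*(b^3 - 4*b^2 - 11*b + 30) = (b - 2)*(b - 1)*(b^2 - 2*b - 15) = (b - 2)*(b - 1)*(b + 3)*(b - 5)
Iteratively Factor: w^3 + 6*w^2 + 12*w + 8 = (w + 2)*(w^2 + 4*w + 4) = (w + 2)^2*(w + 2)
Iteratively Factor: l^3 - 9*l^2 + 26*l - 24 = (l - 2)*(l^2 - 7*l + 12) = (l - 4)*(l - 2)*(l - 3)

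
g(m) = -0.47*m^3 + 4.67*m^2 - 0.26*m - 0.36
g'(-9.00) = -198.53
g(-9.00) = 722.88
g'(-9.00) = -198.53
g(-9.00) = 722.88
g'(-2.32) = -29.52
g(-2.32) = 31.25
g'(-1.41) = -16.23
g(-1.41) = 10.61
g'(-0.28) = -2.99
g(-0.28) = 0.09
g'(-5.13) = -85.28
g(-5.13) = 187.33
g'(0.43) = 3.50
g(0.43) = 0.35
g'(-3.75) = -55.11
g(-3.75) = 91.07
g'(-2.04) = -25.18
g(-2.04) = 23.60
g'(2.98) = 15.05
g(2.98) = 27.90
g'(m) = -1.41*m^2 + 9.34*m - 0.26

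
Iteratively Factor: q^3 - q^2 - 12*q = (q)*(q^2 - q - 12) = q*(q - 4)*(q + 3)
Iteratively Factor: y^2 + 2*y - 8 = (y - 2)*(y + 4)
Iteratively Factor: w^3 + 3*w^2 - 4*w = (w - 1)*(w^2 + 4*w) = w*(w - 1)*(w + 4)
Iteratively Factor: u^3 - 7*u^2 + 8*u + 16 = (u - 4)*(u^2 - 3*u - 4) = (u - 4)^2*(u + 1)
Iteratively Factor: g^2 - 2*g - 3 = (g - 3)*(g + 1)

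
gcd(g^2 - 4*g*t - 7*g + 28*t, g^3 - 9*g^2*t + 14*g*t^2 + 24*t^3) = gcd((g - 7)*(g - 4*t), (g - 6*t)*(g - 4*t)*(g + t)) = -g + 4*t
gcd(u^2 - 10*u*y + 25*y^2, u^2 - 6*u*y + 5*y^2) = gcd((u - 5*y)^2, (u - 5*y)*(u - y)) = -u + 5*y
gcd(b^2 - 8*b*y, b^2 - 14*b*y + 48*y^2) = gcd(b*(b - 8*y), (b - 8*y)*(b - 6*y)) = -b + 8*y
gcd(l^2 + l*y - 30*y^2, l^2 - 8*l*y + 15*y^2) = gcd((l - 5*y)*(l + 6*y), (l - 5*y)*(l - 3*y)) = -l + 5*y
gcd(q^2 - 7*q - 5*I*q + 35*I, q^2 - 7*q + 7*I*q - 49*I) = q - 7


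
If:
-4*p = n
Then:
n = -4*p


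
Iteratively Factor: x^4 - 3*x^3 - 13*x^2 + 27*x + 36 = (x + 1)*(x^3 - 4*x^2 - 9*x + 36) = (x + 1)*(x + 3)*(x^2 - 7*x + 12) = (x - 4)*(x + 1)*(x + 3)*(x - 3)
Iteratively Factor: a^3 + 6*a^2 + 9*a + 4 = (a + 1)*(a^2 + 5*a + 4) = (a + 1)*(a + 4)*(a + 1)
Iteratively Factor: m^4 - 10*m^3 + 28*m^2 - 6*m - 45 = (m + 1)*(m^3 - 11*m^2 + 39*m - 45) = (m - 3)*(m + 1)*(m^2 - 8*m + 15) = (m - 5)*(m - 3)*(m + 1)*(m - 3)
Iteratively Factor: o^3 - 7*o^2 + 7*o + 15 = (o - 5)*(o^2 - 2*o - 3) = (o - 5)*(o + 1)*(o - 3)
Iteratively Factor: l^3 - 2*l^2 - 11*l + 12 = (l + 3)*(l^2 - 5*l + 4) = (l - 1)*(l + 3)*(l - 4)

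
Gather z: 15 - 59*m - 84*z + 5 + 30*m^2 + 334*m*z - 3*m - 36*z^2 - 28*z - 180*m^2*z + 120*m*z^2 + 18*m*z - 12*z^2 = 30*m^2 - 62*m + z^2*(120*m - 48) + z*(-180*m^2 + 352*m - 112) + 20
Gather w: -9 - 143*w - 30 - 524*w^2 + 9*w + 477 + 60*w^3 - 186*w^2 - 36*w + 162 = 60*w^3 - 710*w^2 - 170*w + 600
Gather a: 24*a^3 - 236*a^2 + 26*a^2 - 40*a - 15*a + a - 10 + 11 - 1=24*a^3 - 210*a^2 - 54*a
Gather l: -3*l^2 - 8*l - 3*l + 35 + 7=-3*l^2 - 11*l + 42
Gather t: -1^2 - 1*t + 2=1 - t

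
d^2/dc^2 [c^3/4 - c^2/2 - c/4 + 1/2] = 3*c/2 - 1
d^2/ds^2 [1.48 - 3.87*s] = 0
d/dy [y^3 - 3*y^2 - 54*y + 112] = 3*y^2 - 6*y - 54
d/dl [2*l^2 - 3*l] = 4*l - 3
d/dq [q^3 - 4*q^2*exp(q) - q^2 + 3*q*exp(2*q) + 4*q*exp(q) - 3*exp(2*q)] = -4*q^2*exp(q) + 3*q^2 + 6*q*exp(2*q) - 4*q*exp(q) - 2*q - 3*exp(2*q) + 4*exp(q)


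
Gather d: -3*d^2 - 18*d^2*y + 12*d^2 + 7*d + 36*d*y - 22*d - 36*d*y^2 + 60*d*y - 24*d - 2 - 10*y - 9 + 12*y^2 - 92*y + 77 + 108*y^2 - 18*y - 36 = d^2*(9 - 18*y) + d*(-36*y^2 + 96*y - 39) + 120*y^2 - 120*y + 30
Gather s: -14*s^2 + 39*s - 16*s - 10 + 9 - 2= -14*s^2 + 23*s - 3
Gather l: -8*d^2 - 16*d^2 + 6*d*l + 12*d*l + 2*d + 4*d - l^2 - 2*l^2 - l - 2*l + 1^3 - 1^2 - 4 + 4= -24*d^2 + 6*d - 3*l^2 + l*(18*d - 3)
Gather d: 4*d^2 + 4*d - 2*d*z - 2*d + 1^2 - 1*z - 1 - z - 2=4*d^2 + d*(2 - 2*z) - 2*z - 2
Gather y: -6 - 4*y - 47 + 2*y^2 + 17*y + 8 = 2*y^2 + 13*y - 45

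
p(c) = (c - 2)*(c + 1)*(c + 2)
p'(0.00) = -4.00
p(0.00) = -4.00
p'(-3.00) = 17.00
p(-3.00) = -10.00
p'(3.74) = 45.44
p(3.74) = 47.34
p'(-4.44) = 46.26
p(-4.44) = -54.05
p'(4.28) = 59.52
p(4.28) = 75.60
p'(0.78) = -0.61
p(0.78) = -6.04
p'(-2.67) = 12.05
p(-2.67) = -5.23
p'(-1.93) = 3.31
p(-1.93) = 0.26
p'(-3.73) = 30.28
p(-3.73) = -27.06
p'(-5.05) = 62.41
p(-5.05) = -87.09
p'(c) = (c - 2)*(c + 1) + (c - 2)*(c + 2) + (c + 1)*(c + 2) = 3*c^2 + 2*c - 4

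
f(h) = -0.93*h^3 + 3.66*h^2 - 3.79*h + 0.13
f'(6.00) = -60.31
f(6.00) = -91.73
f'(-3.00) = -50.86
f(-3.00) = 69.55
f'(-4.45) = -91.61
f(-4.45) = 171.43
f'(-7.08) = -195.47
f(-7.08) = 540.48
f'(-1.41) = -19.66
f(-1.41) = 15.36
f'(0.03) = -3.57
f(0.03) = 0.02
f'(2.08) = -0.64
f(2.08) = -0.29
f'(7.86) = -118.62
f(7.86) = -255.14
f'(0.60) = -0.40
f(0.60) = -1.03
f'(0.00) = -3.79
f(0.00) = 0.13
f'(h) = -2.79*h^2 + 7.32*h - 3.79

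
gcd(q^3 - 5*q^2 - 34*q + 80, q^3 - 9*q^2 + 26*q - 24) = q - 2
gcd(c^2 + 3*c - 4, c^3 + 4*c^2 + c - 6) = c - 1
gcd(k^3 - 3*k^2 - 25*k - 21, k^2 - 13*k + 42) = k - 7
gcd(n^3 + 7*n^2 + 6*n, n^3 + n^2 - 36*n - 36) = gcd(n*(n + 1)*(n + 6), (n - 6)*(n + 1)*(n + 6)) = n^2 + 7*n + 6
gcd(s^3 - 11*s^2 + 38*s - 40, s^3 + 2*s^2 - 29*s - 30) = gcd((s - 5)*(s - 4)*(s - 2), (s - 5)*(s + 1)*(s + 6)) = s - 5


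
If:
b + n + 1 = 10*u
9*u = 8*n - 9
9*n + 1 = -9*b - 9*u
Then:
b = -1115/792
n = 107/88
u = 8/99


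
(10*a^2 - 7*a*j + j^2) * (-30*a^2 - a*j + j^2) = -300*a^4 + 200*a^3*j - 13*a^2*j^2 - 8*a*j^3 + j^4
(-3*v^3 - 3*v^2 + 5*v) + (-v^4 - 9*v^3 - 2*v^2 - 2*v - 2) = -v^4 - 12*v^3 - 5*v^2 + 3*v - 2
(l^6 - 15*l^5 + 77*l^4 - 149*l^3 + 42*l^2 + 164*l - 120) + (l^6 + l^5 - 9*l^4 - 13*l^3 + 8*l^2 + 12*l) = 2*l^6 - 14*l^5 + 68*l^4 - 162*l^3 + 50*l^2 + 176*l - 120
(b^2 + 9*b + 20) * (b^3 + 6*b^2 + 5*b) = b^5 + 15*b^4 + 79*b^3 + 165*b^2 + 100*b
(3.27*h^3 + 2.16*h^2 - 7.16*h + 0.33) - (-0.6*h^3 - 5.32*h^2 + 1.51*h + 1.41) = 3.87*h^3 + 7.48*h^2 - 8.67*h - 1.08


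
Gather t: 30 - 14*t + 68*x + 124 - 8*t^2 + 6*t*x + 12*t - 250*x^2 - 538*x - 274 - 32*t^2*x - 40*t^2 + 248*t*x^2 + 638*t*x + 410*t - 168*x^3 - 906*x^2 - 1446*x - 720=t^2*(-32*x - 48) + t*(248*x^2 + 644*x + 408) - 168*x^3 - 1156*x^2 - 1916*x - 840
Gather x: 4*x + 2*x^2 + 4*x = 2*x^2 + 8*x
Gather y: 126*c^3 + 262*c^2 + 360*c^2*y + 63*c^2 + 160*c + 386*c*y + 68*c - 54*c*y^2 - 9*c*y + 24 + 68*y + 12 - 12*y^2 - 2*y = 126*c^3 + 325*c^2 + 228*c + y^2*(-54*c - 12) + y*(360*c^2 + 377*c + 66) + 36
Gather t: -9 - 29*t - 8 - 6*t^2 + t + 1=-6*t^2 - 28*t - 16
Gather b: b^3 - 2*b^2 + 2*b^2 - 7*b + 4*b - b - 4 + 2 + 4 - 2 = b^3 - 4*b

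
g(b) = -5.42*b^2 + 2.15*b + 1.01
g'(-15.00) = 164.75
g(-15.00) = -1250.74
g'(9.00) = -95.41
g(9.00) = -418.66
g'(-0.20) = 4.32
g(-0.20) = 0.36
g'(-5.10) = 57.43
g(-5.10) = -150.93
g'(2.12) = -20.83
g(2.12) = -18.79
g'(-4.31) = 48.87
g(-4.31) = -108.94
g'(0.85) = -7.06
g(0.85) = -1.08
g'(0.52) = -3.49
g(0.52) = 0.66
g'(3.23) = -32.86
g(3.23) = -48.59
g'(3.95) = -40.67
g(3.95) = -75.06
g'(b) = 2.15 - 10.84*b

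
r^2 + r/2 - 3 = (r - 3/2)*(r + 2)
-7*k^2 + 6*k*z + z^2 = (-k + z)*(7*k + z)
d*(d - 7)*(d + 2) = d^3 - 5*d^2 - 14*d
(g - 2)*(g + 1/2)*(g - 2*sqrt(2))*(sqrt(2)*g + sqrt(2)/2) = sqrt(2)*g^4 - 4*g^3 - sqrt(2)*g^3 - 7*sqrt(2)*g^2/4 + 4*g^2 - sqrt(2)*g/2 + 7*g + 2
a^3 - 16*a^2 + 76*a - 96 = (a - 8)*(a - 6)*(a - 2)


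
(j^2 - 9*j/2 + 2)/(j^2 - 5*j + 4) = (j - 1/2)/(j - 1)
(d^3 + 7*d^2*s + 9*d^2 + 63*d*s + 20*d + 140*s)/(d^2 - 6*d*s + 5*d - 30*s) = (-d^2 - 7*d*s - 4*d - 28*s)/(-d + 6*s)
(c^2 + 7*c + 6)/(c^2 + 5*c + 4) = (c + 6)/(c + 4)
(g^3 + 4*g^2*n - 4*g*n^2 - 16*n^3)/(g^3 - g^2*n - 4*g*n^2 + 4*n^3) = (g + 4*n)/(g - n)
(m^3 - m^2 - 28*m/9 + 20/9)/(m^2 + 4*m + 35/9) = (3*m^2 - 8*m + 4)/(3*m + 7)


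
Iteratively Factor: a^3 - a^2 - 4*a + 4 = (a - 2)*(a^2 + a - 2) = (a - 2)*(a - 1)*(a + 2)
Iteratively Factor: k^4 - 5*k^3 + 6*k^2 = (k - 3)*(k^3 - 2*k^2) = k*(k - 3)*(k^2 - 2*k) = k^2*(k - 3)*(k - 2)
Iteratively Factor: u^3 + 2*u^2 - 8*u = (u - 2)*(u^2 + 4*u) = (u - 2)*(u + 4)*(u)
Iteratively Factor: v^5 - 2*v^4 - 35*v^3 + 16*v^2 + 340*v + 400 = (v + 2)*(v^4 - 4*v^3 - 27*v^2 + 70*v + 200) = (v + 2)*(v + 4)*(v^3 - 8*v^2 + 5*v + 50) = (v + 2)^2*(v + 4)*(v^2 - 10*v + 25) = (v - 5)*(v + 2)^2*(v + 4)*(v - 5)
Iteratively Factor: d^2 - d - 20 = (d + 4)*(d - 5)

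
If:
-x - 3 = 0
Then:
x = -3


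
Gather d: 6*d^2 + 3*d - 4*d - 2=6*d^2 - d - 2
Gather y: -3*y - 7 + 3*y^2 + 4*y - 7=3*y^2 + y - 14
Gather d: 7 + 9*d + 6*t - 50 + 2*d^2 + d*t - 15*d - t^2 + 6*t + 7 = 2*d^2 + d*(t - 6) - t^2 + 12*t - 36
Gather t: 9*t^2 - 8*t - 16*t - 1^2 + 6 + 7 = 9*t^2 - 24*t + 12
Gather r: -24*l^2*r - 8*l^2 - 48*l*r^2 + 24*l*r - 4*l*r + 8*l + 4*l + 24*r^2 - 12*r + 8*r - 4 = -8*l^2 + 12*l + r^2*(24 - 48*l) + r*(-24*l^2 + 20*l - 4) - 4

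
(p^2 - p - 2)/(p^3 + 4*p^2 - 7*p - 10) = 1/(p + 5)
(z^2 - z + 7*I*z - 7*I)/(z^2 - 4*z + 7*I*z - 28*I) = (z - 1)/(z - 4)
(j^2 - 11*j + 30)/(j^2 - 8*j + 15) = (j - 6)/(j - 3)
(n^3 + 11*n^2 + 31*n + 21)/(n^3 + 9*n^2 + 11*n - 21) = (n + 1)/(n - 1)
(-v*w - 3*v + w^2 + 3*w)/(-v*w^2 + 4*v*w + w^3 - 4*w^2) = (w + 3)/(w*(w - 4))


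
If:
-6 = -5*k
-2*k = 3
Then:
No Solution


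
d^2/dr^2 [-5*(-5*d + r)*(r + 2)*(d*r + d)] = 10*d*(5*d - 3*r - 3)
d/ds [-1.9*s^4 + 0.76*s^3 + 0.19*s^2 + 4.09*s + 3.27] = -7.6*s^3 + 2.28*s^2 + 0.38*s + 4.09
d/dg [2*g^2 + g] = 4*g + 1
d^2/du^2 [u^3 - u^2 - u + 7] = 6*u - 2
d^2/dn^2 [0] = 0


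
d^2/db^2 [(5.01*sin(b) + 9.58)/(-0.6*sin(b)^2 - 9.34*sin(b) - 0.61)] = (1.80359999999999*sin(b)^5 - 14.2808400000001*sin(b)^4 + 146.4498*sin(b)^3 + 772.455154*sin(b)^2 - 363.832830999999*sin(b) - 1607.333588)/(0.6*sin(b)^2 + 9.34*sin(b) + 0.61)^3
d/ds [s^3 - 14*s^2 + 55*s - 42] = 3*s^2 - 28*s + 55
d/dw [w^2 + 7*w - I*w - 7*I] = 2*w + 7 - I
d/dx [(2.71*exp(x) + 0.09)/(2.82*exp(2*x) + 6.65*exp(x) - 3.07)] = (-(2.71*exp(x) + 0.09)*(5.64*exp(x) + 6.65) + 7.6422*exp(2*x) + 18.0215*exp(x) - 8.3197)*exp(x)/(2.82*exp(2*x) + 6.65*exp(x) - 3.07)^2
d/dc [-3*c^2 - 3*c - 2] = -6*c - 3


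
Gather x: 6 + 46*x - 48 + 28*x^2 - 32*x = 28*x^2 + 14*x - 42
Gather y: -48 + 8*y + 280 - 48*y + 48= 280 - 40*y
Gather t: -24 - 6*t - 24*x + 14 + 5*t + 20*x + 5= -t - 4*x - 5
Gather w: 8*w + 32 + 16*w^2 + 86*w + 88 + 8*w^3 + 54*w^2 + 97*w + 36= 8*w^3 + 70*w^2 + 191*w + 156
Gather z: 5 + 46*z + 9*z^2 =9*z^2 + 46*z + 5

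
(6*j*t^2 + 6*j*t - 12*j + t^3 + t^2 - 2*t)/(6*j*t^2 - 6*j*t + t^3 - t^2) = (t + 2)/t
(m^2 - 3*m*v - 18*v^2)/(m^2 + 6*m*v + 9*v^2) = (m - 6*v)/(m + 3*v)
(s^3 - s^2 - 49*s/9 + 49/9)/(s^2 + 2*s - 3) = (s^2 - 49/9)/(s + 3)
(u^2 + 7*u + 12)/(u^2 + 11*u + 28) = (u + 3)/(u + 7)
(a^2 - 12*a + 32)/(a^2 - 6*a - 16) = (a - 4)/(a + 2)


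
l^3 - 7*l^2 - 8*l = l*(l - 8)*(l + 1)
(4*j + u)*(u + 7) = 4*j*u + 28*j + u^2 + 7*u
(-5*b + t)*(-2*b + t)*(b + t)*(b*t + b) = 10*b^4*t + 10*b^4 + 3*b^3*t^2 + 3*b^3*t - 6*b^2*t^3 - 6*b^2*t^2 + b*t^4 + b*t^3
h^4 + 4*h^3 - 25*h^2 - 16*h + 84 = (h - 3)*(h - 2)*(h + 2)*(h + 7)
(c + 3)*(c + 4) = c^2 + 7*c + 12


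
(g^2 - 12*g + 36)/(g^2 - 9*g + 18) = (g - 6)/(g - 3)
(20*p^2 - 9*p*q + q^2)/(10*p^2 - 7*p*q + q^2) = (4*p - q)/(2*p - q)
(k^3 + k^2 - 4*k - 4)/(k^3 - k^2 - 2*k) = (k + 2)/k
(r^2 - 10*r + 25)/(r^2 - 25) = (r - 5)/(r + 5)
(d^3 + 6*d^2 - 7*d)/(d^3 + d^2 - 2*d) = (d + 7)/(d + 2)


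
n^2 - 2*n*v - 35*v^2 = (n - 7*v)*(n + 5*v)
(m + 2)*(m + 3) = m^2 + 5*m + 6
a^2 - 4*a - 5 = (a - 5)*(a + 1)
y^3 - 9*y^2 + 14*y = y*(y - 7)*(y - 2)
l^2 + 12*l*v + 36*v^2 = (l + 6*v)^2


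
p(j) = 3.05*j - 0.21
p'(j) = 3.05000000000000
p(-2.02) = -6.37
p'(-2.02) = 3.05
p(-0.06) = -0.39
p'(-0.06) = 3.05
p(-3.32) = -10.34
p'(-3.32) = 3.05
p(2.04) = 6.01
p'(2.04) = 3.05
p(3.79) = 11.35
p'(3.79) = 3.05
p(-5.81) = -17.93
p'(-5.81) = 3.05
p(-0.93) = -3.05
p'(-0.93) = 3.05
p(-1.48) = -4.72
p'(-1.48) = 3.05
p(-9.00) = -27.66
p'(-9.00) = 3.05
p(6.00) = 18.09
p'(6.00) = 3.05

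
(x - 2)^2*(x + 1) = x^3 - 3*x^2 + 4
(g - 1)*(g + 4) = g^2 + 3*g - 4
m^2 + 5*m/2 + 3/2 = (m + 1)*(m + 3/2)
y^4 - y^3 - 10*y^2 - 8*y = y*(y - 4)*(y + 1)*(y + 2)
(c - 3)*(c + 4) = c^2 + c - 12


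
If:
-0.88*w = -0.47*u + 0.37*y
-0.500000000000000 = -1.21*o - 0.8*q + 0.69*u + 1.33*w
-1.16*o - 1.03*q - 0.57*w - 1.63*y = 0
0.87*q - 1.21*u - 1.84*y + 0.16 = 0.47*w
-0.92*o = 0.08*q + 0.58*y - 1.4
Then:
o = 2.27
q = -1.33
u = 0.44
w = 0.66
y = -1.00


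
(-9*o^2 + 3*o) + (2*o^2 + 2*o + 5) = -7*o^2 + 5*o + 5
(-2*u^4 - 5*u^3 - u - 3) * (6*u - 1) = -12*u^5 - 28*u^4 + 5*u^3 - 6*u^2 - 17*u + 3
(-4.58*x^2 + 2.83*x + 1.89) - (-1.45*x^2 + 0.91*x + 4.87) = -3.13*x^2 + 1.92*x - 2.98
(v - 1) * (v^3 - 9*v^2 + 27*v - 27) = v^4 - 10*v^3 + 36*v^2 - 54*v + 27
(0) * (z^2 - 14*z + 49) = 0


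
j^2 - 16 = (j - 4)*(j + 4)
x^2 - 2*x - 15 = (x - 5)*(x + 3)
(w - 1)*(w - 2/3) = w^2 - 5*w/3 + 2/3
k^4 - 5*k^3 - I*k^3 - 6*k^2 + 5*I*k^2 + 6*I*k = k*(k - 6)*(k + 1)*(k - I)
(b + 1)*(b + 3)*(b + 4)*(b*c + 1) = b^4*c + 8*b^3*c + b^3 + 19*b^2*c + 8*b^2 + 12*b*c + 19*b + 12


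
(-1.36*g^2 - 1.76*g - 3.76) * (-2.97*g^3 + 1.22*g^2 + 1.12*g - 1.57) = 4.0392*g^5 + 3.568*g^4 + 7.4968*g^3 - 4.4232*g^2 - 1.448*g + 5.9032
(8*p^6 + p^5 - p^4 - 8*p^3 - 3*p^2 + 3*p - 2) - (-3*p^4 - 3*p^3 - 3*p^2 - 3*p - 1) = 8*p^6 + p^5 + 2*p^4 - 5*p^3 + 6*p - 1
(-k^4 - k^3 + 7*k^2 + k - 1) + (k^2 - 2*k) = -k^4 - k^3 + 8*k^2 - k - 1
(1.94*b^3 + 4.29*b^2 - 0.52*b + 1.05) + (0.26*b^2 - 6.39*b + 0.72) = 1.94*b^3 + 4.55*b^2 - 6.91*b + 1.77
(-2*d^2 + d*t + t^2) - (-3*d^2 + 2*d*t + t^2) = d^2 - d*t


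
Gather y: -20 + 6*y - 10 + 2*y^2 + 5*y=2*y^2 + 11*y - 30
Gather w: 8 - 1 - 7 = 0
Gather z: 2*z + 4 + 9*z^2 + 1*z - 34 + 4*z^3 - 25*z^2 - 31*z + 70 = 4*z^3 - 16*z^2 - 28*z + 40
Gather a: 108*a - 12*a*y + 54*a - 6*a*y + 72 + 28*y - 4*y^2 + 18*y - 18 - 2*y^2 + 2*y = a*(162 - 18*y) - 6*y^2 + 48*y + 54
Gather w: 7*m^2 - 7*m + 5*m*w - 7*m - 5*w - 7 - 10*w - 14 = 7*m^2 - 14*m + w*(5*m - 15) - 21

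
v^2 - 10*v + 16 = (v - 8)*(v - 2)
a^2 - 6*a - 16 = (a - 8)*(a + 2)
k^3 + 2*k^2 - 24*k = k*(k - 4)*(k + 6)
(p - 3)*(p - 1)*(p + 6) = p^3 + 2*p^2 - 21*p + 18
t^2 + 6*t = t*(t + 6)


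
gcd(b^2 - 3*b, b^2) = b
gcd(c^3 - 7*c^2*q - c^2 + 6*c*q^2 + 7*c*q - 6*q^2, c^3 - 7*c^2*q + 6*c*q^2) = c^2 - 7*c*q + 6*q^2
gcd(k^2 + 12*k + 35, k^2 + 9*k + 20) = k + 5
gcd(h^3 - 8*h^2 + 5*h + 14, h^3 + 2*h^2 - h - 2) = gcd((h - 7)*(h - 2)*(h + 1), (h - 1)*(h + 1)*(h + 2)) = h + 1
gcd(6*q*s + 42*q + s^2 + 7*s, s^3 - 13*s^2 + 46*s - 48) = 1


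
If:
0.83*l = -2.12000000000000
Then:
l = -2.55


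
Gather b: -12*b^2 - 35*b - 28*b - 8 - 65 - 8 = -12*b^2 - 63*b - 81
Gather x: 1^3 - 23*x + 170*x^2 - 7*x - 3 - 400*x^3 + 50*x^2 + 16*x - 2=-400*x^3 + 220*x^2 - 14*x - 4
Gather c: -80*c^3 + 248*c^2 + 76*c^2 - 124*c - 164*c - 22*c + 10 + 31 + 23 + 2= -80*c^3 + 324*c^2 - 310*c + 66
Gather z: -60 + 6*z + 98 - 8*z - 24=14 - 2*z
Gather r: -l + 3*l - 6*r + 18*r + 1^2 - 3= 2*l + 12*r - 2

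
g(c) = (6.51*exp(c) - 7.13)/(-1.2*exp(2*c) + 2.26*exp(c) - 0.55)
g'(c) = (6.51*exp(c) - 7.13)*(2.4*exp(2*c) - 2.26*exp(c))/(-1.2*exp(2*c) + 2.26*exp(c) - 0.55)^2 + 6.51*exp(c)/(-1.2*exp(2*c) + 2.26*exp(c) - 0.55) = (7.812*exp(2*c) - 17.112*exp(c) + 12.5333)*exp(c)/(1.44*exp(4*c) - 5.424*exp(3*c) + 6.4276*exp(2*c) - 2.486*exp(c) + 0.3025)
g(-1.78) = 29.71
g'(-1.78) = 40.39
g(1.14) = -2.54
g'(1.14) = 4.07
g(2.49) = -0.48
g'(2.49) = 0.52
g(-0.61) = -11.10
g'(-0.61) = 28.74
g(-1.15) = -111.92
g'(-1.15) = 1219.31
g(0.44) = 45.10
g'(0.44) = 1708.02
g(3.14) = -0.24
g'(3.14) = 0.25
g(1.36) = -1.83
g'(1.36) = 2.53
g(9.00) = 0.00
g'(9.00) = 0.00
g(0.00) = -1.22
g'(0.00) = 12.43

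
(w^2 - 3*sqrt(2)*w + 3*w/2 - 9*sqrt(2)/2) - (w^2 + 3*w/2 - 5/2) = -3*sqrt(2)*w - 9*sqrt(2)/2 + 5/2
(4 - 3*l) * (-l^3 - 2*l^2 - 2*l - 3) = 3*l^4 + 2*l^3 - 2*l^2 + l - 12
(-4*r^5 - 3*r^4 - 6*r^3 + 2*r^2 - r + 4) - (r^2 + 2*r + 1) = -4*r^5 - 3*r^4 - 6*r^3 + r^2 - 3*r + 3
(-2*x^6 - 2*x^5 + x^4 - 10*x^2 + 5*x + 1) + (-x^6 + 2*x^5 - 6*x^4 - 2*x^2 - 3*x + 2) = -3*x^6 - 5*x^4 - 12*x^2 + 2*x + 3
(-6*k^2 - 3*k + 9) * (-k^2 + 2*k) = 6*k^4 - 9*k^3 - 15*k^2 + 18*k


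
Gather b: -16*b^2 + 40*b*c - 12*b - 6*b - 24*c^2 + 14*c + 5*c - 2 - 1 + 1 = -16*b^2 + b*(40*c - 18) - 24*c^2 + 19*c - 2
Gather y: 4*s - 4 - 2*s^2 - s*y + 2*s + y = -2*s^2 + 6*s + y*(1 - s) - 4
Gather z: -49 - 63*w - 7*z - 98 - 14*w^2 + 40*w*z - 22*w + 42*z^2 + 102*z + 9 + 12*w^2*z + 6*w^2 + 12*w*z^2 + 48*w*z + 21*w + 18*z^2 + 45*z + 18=-8*w^2 - 64*w + z^2*(12*w + 60) + z*(12*w^2 + 88*w + 140) - 120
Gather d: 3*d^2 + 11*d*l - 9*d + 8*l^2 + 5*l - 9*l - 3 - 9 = 3*d^2 + d*(11*l - 9) + 8*l^2 - 4*l - 12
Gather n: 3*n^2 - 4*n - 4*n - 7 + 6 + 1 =3*n^2 - 8*n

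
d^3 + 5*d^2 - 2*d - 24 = (d - 2)*(d + 3)*(d + 4)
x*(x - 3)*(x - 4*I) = x^3 - 3*x^2 - 4*I*x^2 + 12*I*x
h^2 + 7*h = h*(h + 7)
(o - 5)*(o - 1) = o^2 - 6*o + 5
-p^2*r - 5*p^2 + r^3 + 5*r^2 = (-p + r)*(p + r)*(r + 5)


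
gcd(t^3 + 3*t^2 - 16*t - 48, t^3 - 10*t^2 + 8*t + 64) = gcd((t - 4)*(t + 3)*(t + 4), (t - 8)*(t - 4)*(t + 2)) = t - 4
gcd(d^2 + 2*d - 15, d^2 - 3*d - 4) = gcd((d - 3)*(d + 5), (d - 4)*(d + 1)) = 1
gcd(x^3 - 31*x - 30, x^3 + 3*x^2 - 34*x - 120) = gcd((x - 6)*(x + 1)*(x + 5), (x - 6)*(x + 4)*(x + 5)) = x^2 - x - 30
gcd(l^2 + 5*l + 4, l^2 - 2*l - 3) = l + 1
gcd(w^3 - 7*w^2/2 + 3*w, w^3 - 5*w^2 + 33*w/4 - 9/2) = w^2 - 7*w/2 + 3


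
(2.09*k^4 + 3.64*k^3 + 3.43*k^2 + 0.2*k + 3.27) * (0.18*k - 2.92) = 0.3762*k^5 - 5.4476*k^4 - 10.0114*k^3 - 9.9796*k^2 + 0.00460000000000005*k - 9.5484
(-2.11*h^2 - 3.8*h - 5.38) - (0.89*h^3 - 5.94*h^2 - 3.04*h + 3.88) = -0.89*h^3 + 3.83*h^2 - 0.76*h - 9.26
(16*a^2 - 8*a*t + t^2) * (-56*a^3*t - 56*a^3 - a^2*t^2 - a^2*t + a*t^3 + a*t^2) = -896*a^5*t - 896*a^5 + 432*a^4*t^2 + 432*a^4*t - 32*a^3*t^3 - 32*a^3*t^2 - 9*a^2*t^4 - 9*a^2*t^3 + a*t^5 + a*t^4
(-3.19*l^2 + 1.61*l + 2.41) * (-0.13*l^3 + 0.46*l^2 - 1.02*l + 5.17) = 0.4147*l^5 - 1.6767*l^4 + 3.6811*l^3 - 17.0259*l^2 + 5.8655*l + 12.4597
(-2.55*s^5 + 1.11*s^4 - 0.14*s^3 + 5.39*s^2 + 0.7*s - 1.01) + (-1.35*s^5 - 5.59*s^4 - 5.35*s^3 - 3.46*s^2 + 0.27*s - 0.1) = -3.9*s^5 - 4.48*s^4 - 5.49*s^3 + 1.93*s^2 + 0.97*s - 1.11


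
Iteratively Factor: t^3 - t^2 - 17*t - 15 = (t + 1)*(t^2 - 2*t - 15) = (t + 1)*(t + 3)*(t - 5)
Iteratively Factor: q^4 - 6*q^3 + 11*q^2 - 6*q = (q - 2)*(q^3 - 4*q^2 + 3*q) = (q - 2)*(q - 1)*(q^2 - 3*q) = q*(q - 2)*(q - 1)*(q - 3)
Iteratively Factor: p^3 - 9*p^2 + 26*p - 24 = (p - 2)*(p^2 - 7*p + 12) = (p - 4)*(p - 2)*(p - 3)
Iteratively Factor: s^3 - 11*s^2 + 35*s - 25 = (s - 5)*(s^2 - 6*s + 5) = (s - 5)*(s - 1)*(s - 5)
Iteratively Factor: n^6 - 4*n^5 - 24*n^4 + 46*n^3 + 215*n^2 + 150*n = (n + 1)*(n^5 - 5*n^4 - 19*n^3 + 65*n^2 + 150*n) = n*(n + 1)*(n^4 - 5*n^3 - 19*n^2 + 65*n + 150) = n*(n - 5)*(n + 1)*(n^3 - 19*n - 30) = n*(n - 5)*(n + 1)*(n + 2)*(n^2 - 2*n - 15) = n*(n - 5)^2*(n + 1)*(n + 2)*(n + 3)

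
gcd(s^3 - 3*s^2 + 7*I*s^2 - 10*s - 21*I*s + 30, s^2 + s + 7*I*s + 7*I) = 1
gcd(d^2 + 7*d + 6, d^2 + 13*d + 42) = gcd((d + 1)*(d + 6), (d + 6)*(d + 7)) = d + 6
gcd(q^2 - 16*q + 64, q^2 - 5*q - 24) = q - 8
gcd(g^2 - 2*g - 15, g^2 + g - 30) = g - 5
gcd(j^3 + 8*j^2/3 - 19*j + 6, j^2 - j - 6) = j - 3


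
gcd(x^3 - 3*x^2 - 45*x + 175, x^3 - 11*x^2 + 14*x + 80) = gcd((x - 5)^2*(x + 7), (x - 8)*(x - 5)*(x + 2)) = x - 5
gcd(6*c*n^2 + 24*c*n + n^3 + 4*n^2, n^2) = n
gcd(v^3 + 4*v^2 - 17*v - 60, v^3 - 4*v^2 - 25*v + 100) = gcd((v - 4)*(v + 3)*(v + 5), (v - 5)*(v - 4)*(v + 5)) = v^2 + v - 20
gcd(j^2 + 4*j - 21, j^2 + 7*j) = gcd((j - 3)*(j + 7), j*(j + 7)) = j + 7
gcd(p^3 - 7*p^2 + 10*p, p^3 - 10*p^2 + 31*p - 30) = p^2 - 7*p + 10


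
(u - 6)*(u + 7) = u^2 + u - 42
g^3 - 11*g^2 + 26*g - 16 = (g - 8)*(g - 2)*(g - 1)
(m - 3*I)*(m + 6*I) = m^2 + 3*I*m + 18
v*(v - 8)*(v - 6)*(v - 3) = v^4 - 17*v^3 + 90*v^2 - 144*v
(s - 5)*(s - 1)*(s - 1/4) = s^3 - 25*s^2/4 + 13*s/2 - 5/4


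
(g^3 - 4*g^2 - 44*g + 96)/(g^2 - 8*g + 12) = (g^2 - 2*g - 48)/(g - 6)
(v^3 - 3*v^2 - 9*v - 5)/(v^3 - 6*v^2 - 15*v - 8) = (v - 5)/(v - 8)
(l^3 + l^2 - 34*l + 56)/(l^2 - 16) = (l^2 + 5*l - 14)/(l + 4)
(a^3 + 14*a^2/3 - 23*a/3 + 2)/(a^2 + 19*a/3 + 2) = (3*a^2 - 4*a + 1)/(3*a + 1)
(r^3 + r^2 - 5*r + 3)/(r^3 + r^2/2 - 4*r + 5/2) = 2*(r + 3)/(2*r + 5)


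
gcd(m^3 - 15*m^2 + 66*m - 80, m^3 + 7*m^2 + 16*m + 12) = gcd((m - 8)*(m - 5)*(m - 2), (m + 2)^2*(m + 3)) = 1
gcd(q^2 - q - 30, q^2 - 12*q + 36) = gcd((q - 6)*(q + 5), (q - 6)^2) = q - 6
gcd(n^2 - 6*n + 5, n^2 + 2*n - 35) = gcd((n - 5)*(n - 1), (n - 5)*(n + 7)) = n - 5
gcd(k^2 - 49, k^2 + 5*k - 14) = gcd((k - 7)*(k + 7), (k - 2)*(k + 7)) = k + 7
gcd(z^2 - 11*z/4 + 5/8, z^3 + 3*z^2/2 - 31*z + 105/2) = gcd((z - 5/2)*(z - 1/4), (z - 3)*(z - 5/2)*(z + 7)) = z - 5/2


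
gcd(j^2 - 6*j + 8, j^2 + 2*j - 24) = j - 4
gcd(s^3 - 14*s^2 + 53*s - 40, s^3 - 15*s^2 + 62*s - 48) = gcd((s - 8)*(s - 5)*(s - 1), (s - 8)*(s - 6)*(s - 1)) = s^2 - 9*s + 8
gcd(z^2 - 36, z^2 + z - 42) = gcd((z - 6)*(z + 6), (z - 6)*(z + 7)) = z - 6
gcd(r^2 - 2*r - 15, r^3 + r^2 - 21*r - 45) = r^2 - 2*r - 15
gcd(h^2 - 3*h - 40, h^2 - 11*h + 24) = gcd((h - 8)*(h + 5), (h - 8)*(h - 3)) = h - 8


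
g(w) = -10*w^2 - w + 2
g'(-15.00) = 299.00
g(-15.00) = -2233.00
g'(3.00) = -61.00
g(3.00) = -91.00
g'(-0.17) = 2.40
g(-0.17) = 1.88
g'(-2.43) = 47.60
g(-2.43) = -54.62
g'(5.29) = -106.80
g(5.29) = -283.13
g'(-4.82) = 95.40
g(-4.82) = -225.50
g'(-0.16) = 2.20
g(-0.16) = 1.90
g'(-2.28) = 44.60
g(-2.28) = -47.70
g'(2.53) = -51.60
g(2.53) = -64.54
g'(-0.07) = 0.40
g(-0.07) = 2.02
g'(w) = -20*w - 1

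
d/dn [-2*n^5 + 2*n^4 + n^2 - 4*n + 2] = -10*n^4 + 8*n^3 + 2*n - 4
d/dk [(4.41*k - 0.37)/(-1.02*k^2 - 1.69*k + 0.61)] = (4.4982*k^2 - 0.7548*k + 2.0648)/(1.0404*k^4 + 3.4476*k^3 + 1.6117*k^2 - 2.0618*k + 0.3721)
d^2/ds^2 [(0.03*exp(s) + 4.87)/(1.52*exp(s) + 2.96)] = (11.116672*exp(s) - 21.648256)*exp(s)/(3.511808*exp(3*s) + 20.516352*exp(2*s) + 39.952896*exp(s) + 25.934336)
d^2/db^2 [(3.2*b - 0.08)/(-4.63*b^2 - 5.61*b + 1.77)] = (-(3.2*b - 0.08)*(9.26*b + 5.61)*(18.52*b + 11.22) + (88.896*b + 35.1632)*(4.63*b^2 + 5.61*b - 1.77))/(4.63*b^2 + 5.61*b - 1.77)^3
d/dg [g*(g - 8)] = 2*g - 8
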